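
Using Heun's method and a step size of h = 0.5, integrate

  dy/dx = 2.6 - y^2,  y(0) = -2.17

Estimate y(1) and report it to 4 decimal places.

Heun: k1 = f(x_n, y_n); k2 = f(x_n + h, y_n + h·k1); y_{n+1} = y_n + (h/2)·(k1 + k2).
x=0.000000, y=-2.170000:
  k1 = f(0.000000, -2.170000) = -2.108900
  k2 = f(0.500000, -3.224450) = -7.797078
  y ← -2.170000 + (0.5/2)·(-2.108900 + (-7.797078)) = -4.646494
x=0.500000, y=-4.646494:
  k1 = f(0.500000, -4.646494) = -18.989911
  k2 = f(1.000000, -14.141450) = -197.380602
  y ← -4.646494 + (0.5/2)·(-18.989911 + (-197.380602)) = -58.739123
y(1) ≈ -58.7391

-58.7391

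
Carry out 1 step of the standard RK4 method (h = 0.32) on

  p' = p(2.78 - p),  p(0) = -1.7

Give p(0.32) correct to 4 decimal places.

-16.1897

RK4: k1 = f(s_n, p_n); k2 = f(s_n + h/2, p_n + (h/2)·k1); k3 = f(s_n + h/2, p_n + (h/2)·k2); k4 = f(s_n + h, p_n + h·k3); p_{n+1} = p_n + (h/6)·(k1 + 2k2 + 2k3 + k4).
s=0.000000, p=-1.700000:
  k1 = f(0.000000, -1.700000) = -7.616000
  k2 = f(0.160000, -2.918560) = -16.631589
  k3 = f(0.160000, -4.361054) = -31.142525
  k4 = f(0.320000, -11.665608) = -168.516803
  p ← -1.700000 + (0.32/6)·(k1 + 2k2 + 2k3 + k4) = -16.189655
p(0.32) ≈ -16.1897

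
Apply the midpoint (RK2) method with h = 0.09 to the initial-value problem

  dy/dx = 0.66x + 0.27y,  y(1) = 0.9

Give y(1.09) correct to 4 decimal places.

0.9849

Midpoint: k1 = f(x_n, y_n); k2 = f(x_n + h/2, y_n + (h/2)·k1); y_{n+1} = y_n + h·k2.
x=1.000000, y=0.900000:
  k1 = f(1.000000, 0.900000) = 0.903000
  k2 = f(1.045000, 0.940635) = 0.943671
  y ← 0.900000 + 0.09·0.943671 = 0.984930
y(1.09) ≈ 0.9849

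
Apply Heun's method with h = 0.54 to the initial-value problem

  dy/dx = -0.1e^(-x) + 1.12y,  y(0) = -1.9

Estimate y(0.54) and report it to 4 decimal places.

-3.4557

Heun: k1 = f(x_n, y_n); k2 = f(x_n + h, y_n + h·k1); y_{n+1} = y_n + (h/2)·(k1 + k2).
x=0.000000, y=-1.900000:
  k1 = f(0.000000, -1.900000) = -2.228000
  k2 = f(0.540000, -3.103120) = -3.533769
  y ← -1.900000 + (0.54/2)·(-2.228000 + (-3.533769)) = -3.455678
y(0.54) ≈ -3.4557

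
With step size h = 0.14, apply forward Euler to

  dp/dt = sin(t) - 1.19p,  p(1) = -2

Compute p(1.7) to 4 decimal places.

-0.3251

Euler: p_{n+1} = p_n + h·f(t_n, p_n).
t=1.000000, p=-2.000000: f=3.221471 → p ← -2.000000 + 0.14·3.221471 = -1.548994
t=1.140000, p=-1.548994: f=2.751936 → p ← -1.548994 + 0.14·2.751936 = -1.163723
t=1.280000, p=-1.163723: f=2.342846 → p ← -1.163723 + 0.14·2.342846 = -0.835724
t=1.420000, p=-0.835724: f=1.983164 → p ← -0.835724 + 0.14·1.983164 = -0.558082
t=1.560000, p=-0.558082: f=1.664059 → p ← -0.558082 + 0.14·1.664059 = -0.325113
p(1.7) ≈ -0.3251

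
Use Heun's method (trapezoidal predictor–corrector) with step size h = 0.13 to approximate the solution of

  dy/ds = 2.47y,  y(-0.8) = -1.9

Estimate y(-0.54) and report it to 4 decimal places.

Heun: k1 = f(s_n, y_n); k2 = f(s_n + h, y_n + h·k1); y_{n+1} = y_n + (h/2)·(k1 + k2).
s=-0.800000, y=-1.900000:
  k1 = f(-0.800000, -1.900000) = -4.693000
  k2 = f(-0.670000, -2.510090) = -6.199922
  y ← -1.900000 + (0.13/2)·(-4.693000 + (-6.199922)) = -2.608040
s=-0.670000, y=-2.608040:
  k1 = f(-0.670000, -2.608040) = -6.441859
  k2 = f(-0.540000, -3.445482) = -8.510339
  y ← -2.608040 + (0.13/2)·(-6.441859 + (-8.510339)) = -3.579933
y(-0.54) ≈ -3.5799

-3.5799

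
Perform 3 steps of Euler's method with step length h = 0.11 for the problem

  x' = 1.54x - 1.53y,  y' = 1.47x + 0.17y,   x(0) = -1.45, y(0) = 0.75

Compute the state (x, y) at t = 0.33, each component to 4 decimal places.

Euler on (x,y): x_{n+1} = x_n + h·x', y_{n+1} = y_n + h·y'.
0.000000: (-1.450000, 0.750000); f=(-3.380500, -2.004000) → (-1.821855, 0.529560)
0.110000: (-1.821855, 0.529560); f=(-3.615884, -2.588102) → (-2.219602, 0.244869)
0.220000: (-2.219602, 0.244869); f=(-3.792837, -3.221188) → (-2.636814, -0.109462)
(x(0.33), y(0.33)) ≈ (-2.6368, -0.1095)

-2.6368, -0.1095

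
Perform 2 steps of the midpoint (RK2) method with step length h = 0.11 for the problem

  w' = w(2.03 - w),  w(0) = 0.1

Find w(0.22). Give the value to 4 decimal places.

Midpoint: k1 = f(t_n, w_n); k2 = f(t_n + h/2, w_n + (h/2)·k1); w_{n+1} = w_n + h·k2.
t=0.000000, w=0.100000:
  k1 = f(0.000000, 0.100000) = 0.193000
  k2 = f(0.055000, 0.110615) = 0.212313
  w ← 0.100000 + 0.11·0.212313 = 0.123354
t=0.110000, w=0.123354:
  k1 = f(0.110000, 0.123354) = 0.235193
  k2 = f(0.165000, 0.136290) = 0.258094
  w ← 0.123354 + 0.11·0.258094 = 0.151745
w(0.22) ≈ 0.1517

0.1517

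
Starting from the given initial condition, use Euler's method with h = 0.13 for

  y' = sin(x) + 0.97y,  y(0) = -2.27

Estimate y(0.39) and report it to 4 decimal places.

-3.1892

Euler: y_{n+1} = y_n + h·f(x_n, y_n).
x=0.000000, y=-2.270000: f=-2.201900 → y ← -2.270000 + 0.13·(-2.201900) = -2.556247
x=0.130000, y=-2.556247: f=-2.349925 → y ← -2.556247 + 0.13·(-2.349925) = -2.861737
x=0.260000, y=-2.861737: f=-2.518805 → y ← -2.861737 + 0.13·(-2.518805) = -3.189182
y(0.39) ≈ -3.1892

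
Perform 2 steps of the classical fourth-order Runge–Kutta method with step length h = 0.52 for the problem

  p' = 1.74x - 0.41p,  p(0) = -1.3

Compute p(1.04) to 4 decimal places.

-0.0283

RK4: k1 = f(x_n, p_n); k2 = f(x_n + h/2, p_n + (h/2)·k1); k3 = f(x_n + h/2, p_n + (h/2)·k2); k4 = f(x_n + h, p_n + h·k3); p_{n+1} = p_n + (h/6)·(k1 + 2k2 + 2k3 + k4).
x=0.000000, p=-1.300000:
  k1 = f(0.000000, -1.300000) = 0.533000
  k2 = f(0.260000, -1.161420) = 0.928582
  k3 = f(0.260000, -1.058569) = 0.886413
  k4 = f(0.520000, -0.839065) = 1.248817
  p ← -1.300000 + (0.52/6)·(k1 + 2k2 + 2k3 + k4) = -0.830977
x=0.520000, p=-0.830977:
  k1 = f(0.520000, -0.830977) = 1.245500
  k2 = f(0.780000, -0.507147) = 1.565130
  k3 = f(0.780000, -0.424043) = 1.531058
  k4 = f(1.040000, -0.034827) = 1.823879
  p ← -0.830977 + (0.52/6)·(k1 + 2k2 + 2k3 + k4) = -0.028291
p(1.04) ≈ -0.0283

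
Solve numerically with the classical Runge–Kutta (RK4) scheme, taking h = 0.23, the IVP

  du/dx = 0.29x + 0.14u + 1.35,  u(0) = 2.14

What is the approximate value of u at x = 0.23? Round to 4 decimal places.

RK4: k1 = f(x_n, u_n); k2 = f(x_n + h/2, u_n + (h/2)·k1); k3 = f(x_n + h/2, u_n + (h/2)·k2); k4 = f(x_n + h, u_n + h·k3); u_{n+1} = u_n + (h/6)·(k1 + 2k2 + 2k3 + k4).
x=0.000000, u=2.140000:
  k1 = f(0.000000, 2.140000) = 1.649600
  k2 = f(0.115000, 2.329704) = 1.709509
  k3 = f(0.115000, 2.336593) = 1.710473
  k4 = f(0.230000, 2.533409) = 1.771377
  u ← 2.140000 + (0.23/6)·(k1 + 2k2 + 2k3 + k4) = 2.533336
u(0.23) ≈ 2.5333

2.5333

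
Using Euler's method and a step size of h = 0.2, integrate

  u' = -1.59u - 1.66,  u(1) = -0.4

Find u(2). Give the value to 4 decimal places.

-0.9490

Euler: u_{n+1} = u_n + h·f(x_n, u_n).
x=1.000000, u=-0.400000: f=-1.024000 → u ← -0.400000 + 0.2·(-1.024000) = -0.604800
x=1.200000, u=-0.604800: f=-0.698368 → u ← -0.604800 + 0.2·(-0.698368) = -0.744474
x=1.400000, u=-0.744474: f=-0.476287 → u ← -0.744474 + 0.2·(-0.476287) = -0.839731
x=1.600000, u=-0.839731: f=-0.324828 → u ← -0.839731 + 0.2·(-0.324828) = -0.904697
x=1.800000, u=-0.904697: f=-0.221533 → u ← -0.904697 + 0.2·(-0.221533) = -0.949003
u(2) ≈ -0.9490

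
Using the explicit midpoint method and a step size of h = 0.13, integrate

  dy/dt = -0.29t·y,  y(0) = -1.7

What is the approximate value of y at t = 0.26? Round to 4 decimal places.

-1.6834

Midpoint: k1 = f(t_n, y_n); k2 = f(t_n + h/2, y_n + (h/2)·k1); y_{n+1} = y_n + h·k2.
t=0.000000, y=-1.700000:
  k1 = f(0.000000, -1.700000) = 0.000000
  k2 = f(0.065000, -1.700000) = 0.032045
  y ← -1.700000 + 0.13·0.032045 = -1.695834
t=0.130000, y=-1.695834:
  k1 = f(0.130000, -1.695834) = 0.063933
  k2 = f(0.195000, -1.691679) = 0.095664
  y ← -1.695834 + 0.13·0.095664 = -1.683398
y(0.26) ≈ -1.6834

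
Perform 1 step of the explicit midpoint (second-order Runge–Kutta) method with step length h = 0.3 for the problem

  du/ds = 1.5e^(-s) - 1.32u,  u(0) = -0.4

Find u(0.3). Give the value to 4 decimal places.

0.0253

Midpoint: k1 = f(s_n, u_n); k2 = f(s_n + h/2, u_n + (h/2)·k1); u_{n+1} = u_n + h·k2.
s=0.000000, u=-0.400000:
  k1 = f(0.000000, -0.400000) = 2.028000
  k2 = f(0.150000, -0.095800) = 1.417518
  u ← -0.400000 + 0.3·1.417518 = 0.025255
u(0.3) ≈ 0.0253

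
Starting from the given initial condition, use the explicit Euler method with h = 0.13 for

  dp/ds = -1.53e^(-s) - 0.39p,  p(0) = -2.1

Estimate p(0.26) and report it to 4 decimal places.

-2.2559

Euler: p_{n+1} = p_n + h·f(s_n, p_n).
s=0.000000, p=-2.100000: f=-0.711000 → p ← -2.100000 + 0.13·(-0.711000) = -2.192430
s=0.130000, p=-2.192430: f=-0.488438 → p ← -2.192430 + 0.13·(-0.488438) = -2.255927
p(0.26) ≈ -2.2559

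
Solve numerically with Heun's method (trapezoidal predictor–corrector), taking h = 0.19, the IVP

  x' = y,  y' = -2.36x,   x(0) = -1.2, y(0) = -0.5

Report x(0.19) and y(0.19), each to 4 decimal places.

Heun on (x,y): k1 = f(t_n, state_n); k2 = f(t_n + h, state_n + h·k1); state_{n+1} = state_n + (h/2)·(k1 + k2).
0.000000: (-1.200000, -0.500000)
  k1 = (-0.500000, 2.832000)
  predictor → (-1.295000, 0.038080)
  k2 = (0.038080, 3.056200)
  → (-1.243882, 0.059379)
(x(0.19), y(0.19)) ≈ (-1.2439, 0.0594)

-1.2439, 0.0594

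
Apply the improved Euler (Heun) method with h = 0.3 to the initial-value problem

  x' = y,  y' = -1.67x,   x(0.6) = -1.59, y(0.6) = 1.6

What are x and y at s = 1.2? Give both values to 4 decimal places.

Heun on (x,y): k1 = f(s_n, state_n); k2 = f(s_n + h, state_n + h·k1); state_{n+1} = state_n + (h/2)·(k1 + k2).
0.600000: (-1.590000, 1.600000)
  k1 = (1.600000, 2.655300)
  predictor → (-1.110000, 2.396590)
  k2 = (2.396590, 1.853700)
  → (-0.990512, 2.276350)
0.900000: (-0.990512, 2.276350)
  k1 = (2.276350, 1.654154)
  predictor → (-0.307607, 2.772596)
  k2 = (2.772596, 0.513703)
  → (-0.233170, 2.601529)
(x(1.2), y(1.2)) ≈ (-0.2332, 2.6015)

-0.2332, 2.6015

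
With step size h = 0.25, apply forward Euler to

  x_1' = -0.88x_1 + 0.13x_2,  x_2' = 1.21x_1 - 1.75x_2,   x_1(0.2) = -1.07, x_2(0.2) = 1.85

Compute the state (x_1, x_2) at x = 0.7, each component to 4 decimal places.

-0.5808, 0.1690

Euler on (x_1,x_2): x_1_{n+1} = x_1_n + h·x_1', x_2_{n+1} = x_2_n + h·x_2'.
0.200000: (-1.070000, 1.850000); f=(1.182100, -4.532200) → (-0.774475, 0.716950)
0.450000: (-0.774475, 0.716950); f=(0.774741, -2.191777) → (-0.580790, 0.169006)
(x_1(0.7), x_2(0.7)) ≈ (-0.5808, 0.1690)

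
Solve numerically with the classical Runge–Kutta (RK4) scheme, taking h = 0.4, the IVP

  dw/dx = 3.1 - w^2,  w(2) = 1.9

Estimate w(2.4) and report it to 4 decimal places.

1.7994

RK4: k1 = f(x_n, w_n); k2 = f(x_n + h/2, w_n + (h/2)·k1); k3 = f(x_n + h/2, w_n + (h/2)·k2); k4 = f(x_n + h, w_n + h·k3); w_{n+1} = w_n + (h/6)·(k1 + 2k2 + 2k3 + k4).
x=2.000000, w=1.900000:
  k1 = f(2.000000, 1.900000) = -0.510000
  k2 = f(2.200000, 1.798000) = -0.132804
  k3 = f(2.200000, 1.873439) = -0.409774
  k4 = f(2.400000, 1.736090) = 0.085991
  w ← 1.900000 + (0.4/6)·(k1 + 2k2 + 2k3 + k4) = 1.799389
w(2.4) ≈ 1.7994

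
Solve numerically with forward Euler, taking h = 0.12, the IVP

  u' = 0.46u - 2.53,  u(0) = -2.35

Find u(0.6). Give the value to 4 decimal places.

Euler: u_{n+1} = u_n + h·f(s_n, u_n).
s=0.000000, u=-2.350000: f=-3.611000 → u ← -2.350000 + 0.12·(-3.611000) = -2.783320
s=0.120000, u=-2.783320: f=-3.810327 → u ← -2.783320 + 0.12·(-3.810327) = -3.240559
s=0.240000, u=-3.240559: f=-4.020657 → u ← -3.240559 + 0.12·(-4.020657) = -3.723038
s=0.360000, u=-3.723038: f=-4.242598 → u ← -3.723038 + 0.12·(-4.242598) = -4.232150
s=0.480000, u=-4.232150: f=-4.476789 → u ← -4.232150 + 0.12·(-4.476789) = -4.769365
u(0.6) ≈ -4.7694

-4.7694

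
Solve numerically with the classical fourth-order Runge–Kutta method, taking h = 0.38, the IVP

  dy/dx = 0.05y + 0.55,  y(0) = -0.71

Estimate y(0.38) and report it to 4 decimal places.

RK4: k1 = f(x_n, y_n); k2 = f(x_n + h/2, y_n + (h/2)·k1); k3 = f(x_n + h/2, y_n + (h/2)·k2); k4 = f(x_n + h, y_n + h·k3); y_{n+1} = y_n + (h/6)·(k1 + 2k2 + 2k3 + k4).
x=0.000000, y=-0.710000:
  k1 = f(0.000000, -0.710000) = 0.514500
  k2 = f(0.190000, -0.612245) = 0.519388
  k3 = f(0.190000, -0.611316) = 0.519434
  k4 = f(0.380000, -0.512615) = 0.524369
  y ← -0.710000 + (0.38/6)·(k1 + 2k2 + 2k3 + k4) = -0.512621
y(0.38) ≈ -0.5126

-0.5126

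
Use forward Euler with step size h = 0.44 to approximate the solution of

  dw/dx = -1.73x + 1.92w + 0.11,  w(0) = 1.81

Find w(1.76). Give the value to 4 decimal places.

18.1900

Euler: w_{n+1} = w_n + h·f(x_n, w_n).
x=0.000000, w=1.810000: f=3.585200 → w ← 1.810000 + 0.44·3.585200 = 3.387488
x=0.440000, w=3.387488: f=5.852777 → w ← 3.387488 + 0.44·5.852777 = 5.962710
x=0.880000, w=5.962710: f=10.036003 → w ← 5.962710 + 0.44·10.036003 = 10.378551
x=1.320000, w=10.378551: f=17.753218 → w ← 10.378551 + 0.44·17.753218 = 18.189967
w(1.76) ≈ 18.1900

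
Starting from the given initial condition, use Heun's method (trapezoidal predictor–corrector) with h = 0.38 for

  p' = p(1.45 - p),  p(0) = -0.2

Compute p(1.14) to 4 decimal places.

-1.8052

Heun: k1 = f(s_n, p_n); k2 = f(s_n + h, p_n + h·k1); p_{n+1} = p_n + (h/2)·(k1 + k2).
s=0.000000, p=-0.200000:
  k1 = f(0.000000, -0.200000) = -0.330000
  k2 = f(0.380000, -0.325400) = -0.577715
  p ← -0.200000 + (0.38/2)·(-0.330000 + (-0.577715)) = -0.372466
s=0.380000, p=-0.372466:
  k1 = f(0.380000, -0.372466) = -0.678806
  k2 = f(0.760000, -0.630412) = -1.311517
  p ← -0.372466 + (0.38/2)·(-0.678806 + (-1.311517)) = -0.750627
s=0.760000, p=-0.750627:
  k1 = f(0.760000, -0.750627) = -1.651851
  k2 = f(1.140000, -1.378331) = -3.898376
  p ← -0.750627 + (0.38/2)·(-1.651851 + (-3.898376)) = -1.805171
p(1.14) ≈ -1.8052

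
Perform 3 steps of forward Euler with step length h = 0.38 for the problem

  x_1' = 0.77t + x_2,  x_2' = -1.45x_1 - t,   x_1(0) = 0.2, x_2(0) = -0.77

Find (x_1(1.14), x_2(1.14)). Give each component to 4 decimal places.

-0.4635, -1.0883

Euler on (x_1,x_2): x_1_{n+1} = x_1_n + h·x_1', x_2_{n+1} = x_2_n + h·x_2'.
0.000000: (0.200000, -0.770000); f=(-0.770000, -0.290000) → (-0.092600, -0.880200)
0.380000: (-0.092600, -0.880200); f=(-0.587600, -0.245730) → (-0.315888, -0.973577)
0.760000: (-0.315888, -0.973577); f=(-0.388377, -0.301962) → (-0.463471, -1.088323)
(x_1(1.14), x_2(1.14)) ≈ (-0.4635, -1.0883)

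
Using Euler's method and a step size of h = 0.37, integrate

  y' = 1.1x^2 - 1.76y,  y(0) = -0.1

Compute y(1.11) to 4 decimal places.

0.2381

Euler: y_{n+1} = y_n + h·f(x_n, y_n).
x=0.000000, y=-0.100000: f=0.176000 → y ← -0.100000 + 0.37·0.176000 = -0.034880
x=0.370000, y=-0.034880: f=0.211979 → y ← -0.034880 + 0.37·0.211979 = 0.043552
x=0.740000, y=0.043552: f=0.525708 → y ← 0.043552 + 0.37·0.525708 = 0.238064
y(1.11) ≈ 0.2381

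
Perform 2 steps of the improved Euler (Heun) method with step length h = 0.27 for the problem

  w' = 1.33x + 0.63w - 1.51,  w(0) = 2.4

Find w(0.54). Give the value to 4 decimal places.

2.6124

Heun: k1 = f(x_n, w_n); k2 = f(x_n + h, w_n + h·k1); w_{n+1} = w_n + (h/2)·(k1 + k2).
x=0.000000, w=2.400000:
  k1 = f(0.000000, 2.400000) = 0.002000
  k2 = f(0.270000, 2.400540) = 0.361440
  w ← 2.400000 + (0.27/2)·(0.002000 + 0.361440) = 2.449064
x=0.270000, w=2.449064:
  k1 = f(0.270000, 2.449064) = 0.392011
  k2 = f(0.540000, 2.554907) = 0.817792
  w ← 2.449064 + (0.27/2)·(0.392011 + 0.817792) = 2.612388
w(0.54) ≈ 2.6124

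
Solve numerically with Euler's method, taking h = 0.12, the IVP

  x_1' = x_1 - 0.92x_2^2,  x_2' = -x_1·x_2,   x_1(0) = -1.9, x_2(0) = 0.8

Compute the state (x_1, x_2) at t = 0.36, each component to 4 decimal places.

Euler on (x_1,x_2): x_1_{n+1} = x_1_n + h·x_1', x_2_{n+1} = x_2_n + h·x_2'.
0.000000: (-1.900000, 0.800000); f=(-2.488800, 1.520000) → (-2.198656, 0.982400)
0.120000: (-2.198656, 0.982400); f=(-3.086557, 2.159960) → (-2.569043, 1.241595)
0.240000: (-2.569043, 1.241595); f=(-3.987277, 3.189711) → (-3.047516, 1.624360)
(x_1(0.36), x_2(0.36)) ≈ (-3.0475, 1.6244)

-3.0475, 1.6244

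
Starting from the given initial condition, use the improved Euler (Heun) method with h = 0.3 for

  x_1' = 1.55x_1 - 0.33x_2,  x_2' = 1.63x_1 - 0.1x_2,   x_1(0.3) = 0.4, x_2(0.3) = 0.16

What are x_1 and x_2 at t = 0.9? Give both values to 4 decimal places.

0.8828, 0.7260

Heun on (x_1,x_2): k1 = f(t_n, state_n); k2 = f(t_n + h, state_n + h·k1); state_{n+1} = state_n + (h/2)·(k1 + k2).
0.300000: (0.400000, 0.160000)
  k1 = (0.567200, 0.636000)
  predictor → (0.570160, 0.350800)
  k2 = (0.767984, 0.894281)
  → (0.600278, 0.389542)
0.600000: (0.600278, 0.389542)
  k1 = (0.801881, 0.939498)
  predictor → (0.840842, 0.671392)
  k2 = (1.081746, 1.303433)
  → (0.882822, 0.725982)
(x_1(0.9), x_2(0.9)) ≈ (0.8828, 0.7260)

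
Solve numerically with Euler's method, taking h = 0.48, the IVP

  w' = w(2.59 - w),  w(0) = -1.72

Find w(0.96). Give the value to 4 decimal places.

Euler: w_{n+1} = w_n + h·f(t_n, w_n).
t=0.000000, w=-1.720000: f=-7.413200 → w ← -1.720000 + 0.48·(-7.413200) = -5.278336
t=0.480000, w=-5.278336: f=-41.531721 → w ← -5.278336 + 0.48·(-41.531721) = -25.213562
w(0.96) ≈ -25.2136

-25.2136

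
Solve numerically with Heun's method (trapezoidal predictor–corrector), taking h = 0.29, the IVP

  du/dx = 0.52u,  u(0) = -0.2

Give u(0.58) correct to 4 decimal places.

-0.2701

Heun: k1 = f(x_n, u_n); k2 = f(x_n + h, u_n + h·k1); u_{n+1} = u_n + (h/2)·(k1 + k2).
x=0.000000, u=-0.200000:
  k1 = f(0.000000, -0.200000) = -0.104000
  k2 = f(0.290000, -0.230160) = -0.119683
  u ← -0.200000 + (0.29/2)·(-0.104000 + (-0.119683)) = -0.232434
x=0.290000, u=-0.232434:
  k1 = f(0.290000, -0.232434) = -0.120866
  k2 = f(0.580000, -0.267485) = -0.139092
  u ← -0.232434 + (0.29/2)·(-0.120866 + (-0.139092)) = -0.270128
u(0.58) ≈ -0.2701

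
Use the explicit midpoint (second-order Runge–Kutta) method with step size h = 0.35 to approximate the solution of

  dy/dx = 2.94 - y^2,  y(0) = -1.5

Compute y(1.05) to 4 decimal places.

0.6631

Midpoint: k1 = f(x_n, y_n); k2 = f(x_n + h/2, y_n + (h/2)·k1); y_{n+1} = y_n + h·k2.
x=0.000000, y=-1.500000:
  k1 = f(0.000000, -1.500000) = 0.690000
  k2 = f(0.175000, -1.379250) = 1.037669
  y ← -1.500000 + 0.35·1.037669 = -1.136816
x=0.350000, y=-1.136816:
  k1 = f(0.350000, -1.136816) = 1.647650
  k2 = f(0.525000, -0.848477) = 2.220087
  y ← -1.136816 + 0.35·2.220087 = -0.359785
x=0.700000, y=-0.359785:
  k1 = f(0.700000, -0.359785) = 2.810555
  k2 = f(0.875000, 0.132062) = 2.922560
  y ← -0.359785 + 0.35·2.922560 = 0.663111
y(1.05) ≈ 0.6631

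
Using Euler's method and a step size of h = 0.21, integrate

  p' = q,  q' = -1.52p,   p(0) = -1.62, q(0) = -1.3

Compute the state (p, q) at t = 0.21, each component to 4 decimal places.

Euler on (p,q): p_{n+1} = p_n + h·p', q_{n+1} = q_n + h·q'.
0.000000: (-1.620000, -1.300000); f=(-1.300000, 2.462400) → (-1.893000, -0.782896)
(p(0.21), q(0.21)) ≈ (-1.8930, -0.7829)

-1.8930, -0.7829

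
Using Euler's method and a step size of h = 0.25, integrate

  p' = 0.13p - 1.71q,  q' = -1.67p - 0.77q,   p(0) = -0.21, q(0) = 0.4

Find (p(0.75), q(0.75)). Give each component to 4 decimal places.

Euler on (p,q): p_{n+1} = p_n + h·p', q_{n+1} = q_n + h·q'.
0.000000: (-0.210000, 0.400000); f=(-0.711300, 0.042700) → (-0.387825, 0.410675)
0.250000: (-0.387825, 0.410675); f=(-0.752671, 0.331448) → (-0.575993, 0.493537)
0.500000: (-0.575993, 0.493537); f=(-0.918827, 0.581885) → (-0.805700, 0.639008)
(p(0.75), q(0.75)) ≈ (-0.8057, 0.6390)

-0.8057, 0.6390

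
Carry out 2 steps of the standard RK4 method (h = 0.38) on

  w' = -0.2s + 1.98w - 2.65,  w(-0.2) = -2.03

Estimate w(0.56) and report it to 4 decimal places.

RK4: k1 = f(s_n, w_n); k2 = f(s_n + h/2, w_n + (h/2)·k1); k3 = f(s_n + h/2, w_n + (h/2)·k2); k4 = f(s_n + h, w_n + h·k3); w_{n+1} = w_n + (h/6)·(k1 + 2k2 + 2k3 + k4).
s=-0.200000, w=-2.030000:
  k1 = f(-0.200000, -2.030000) = -6.629400
  k2 = f(-0.010000, -3.289586) = -9.161380
  k3 = f(-0.010000, -3.770662) = -10.113911
  k4 = f(0.180000, -5.873286) = -14.315107
  w ← -2.030000 + (0.38/6)·(k1 + 2k2 + 2k3 + k4) = -5.798022
s=0.180000, w=-5.798022:
  k1 = f(0.180000, -5.798022) = -14.166084
  k2 = f(0.370000, -8.489578) = -19.533365
  k3 = f(0.370000, -9.509362) = -21.552536
  k4 = f(0.560000, -13.987986) = -30.458213
  w ← -5.798022 + (0.38/6)·(k1 + 2k2 + 2k3 + k4) = -13.828442
w(0.56) ≈ -13.8284

-13.8284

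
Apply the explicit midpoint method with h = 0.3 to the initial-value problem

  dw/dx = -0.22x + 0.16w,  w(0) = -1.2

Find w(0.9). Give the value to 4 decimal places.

Midpoint: k1 = f(x_n, w_n); k2 = f(x_n + h/2, w_n + (h/2)·k1); w_{n+1} = w_n + h·k2.
x=0.000000, w=-1.200000:
  k1 = f(0.000000, -1.200000) = -0.192000
  k2 = f(0.150000, -1.228800) = -0.229608
  w ← -1.200000 + 0.3·(-0.229608) = -1.268882
x=0.300000, w=-1.268882:
  k1 = f(0.300000, -1.268882) = -0.269021
  k2 = f(0.450000, -1.309236) = -0.308478
  w ← -1.268882 + 0.3·(-0.308478) = -1.361426
x=0.600000, w=-1.361426:
  k1 = f(0.600000, -1.361426) = -0.349828
  k2 = f(0.750000, -1.413900) = -0.391224
  w ← -1.361426 + 0.3·(-0.391224) = -1.478793
w(0.9) ≈ -1.4788

-1.4788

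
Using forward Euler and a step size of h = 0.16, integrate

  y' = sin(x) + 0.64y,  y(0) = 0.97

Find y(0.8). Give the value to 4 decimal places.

1.8516

Euler: y_{n+1} = y_n + h·f(x_n, y_n).
x=0.000000, y=0.970000: f=0.620800 → y ← 0.970000 + 0.16·0.620800 = 1.069328
x=0.160000, y=1.069328: f=0.843688 → y ← 1.069328 + 0.16·0.843688 = 1.204318
x=0.320000, y=1.204318: f=1.085330 → y ← 1.204318 + 0.16·1.085330 = 1.377971
x=0.480000, y=1.377971: f=1.343681 → y ← 1.377971 + 0.16·1.343681 = 1.592960
x=0.640000, y=1.592960: f=1.616690 → y ← 1.592960 + 0.16·1.616690 = 1.851630
y(0.8) ≈ 1.8516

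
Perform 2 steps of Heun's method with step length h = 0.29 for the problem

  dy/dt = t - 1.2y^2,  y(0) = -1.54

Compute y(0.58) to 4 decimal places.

-9.8479

Heun: k1 = f(t_n, y_n); k2 = f(t_n + h, y_n + h·k1); y_{n+1} = y_n + (h/2)·(k1 + k2).
t=0.000000, y=-1.540000:
  k1 = f(0.000000, -1.540000) = -2.845920
  k2 = f(0.290000, -2.365317) = -6.423668
  y ← -1.540000 + (0.29/2)·(-2.845920 + (-6.423668)) = -2.884090
t=0.290000, y=-2.884090:
  k1 = f(0.290000, -2.884090) = -9.691572
  k2 = f(0.580000, -5.694646) = -38.334795
  y ← -2.884090 + (0.29/2)·(-9.691572 + (-38.334795)) = -9.847914
y(0.58) ≈ -9.8479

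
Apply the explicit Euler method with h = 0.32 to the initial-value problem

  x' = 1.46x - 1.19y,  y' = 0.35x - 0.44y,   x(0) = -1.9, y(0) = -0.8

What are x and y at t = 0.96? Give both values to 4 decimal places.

Euler on (x,y): x_{n+1} = x_n + h·x', y_{n+1} = y_n + h·y'.
0.000000: (-1.900000, -0.800000); f=(-1.822000, -0.313000) → (-2.483040, -0.900160)
0.320000: (-2.483040, -0.900160); f=(-2.554048, -0.472994) → (-3.300335, -1.051518)
0.640000: (-3.300335, -1.051518); f=(-3.567183, -0.692449) → (-4.441834, -1.273102)
(x(0.96), y(0.96)) ≈ (-4.4418, -1.2731)

-4.4418, -1.2731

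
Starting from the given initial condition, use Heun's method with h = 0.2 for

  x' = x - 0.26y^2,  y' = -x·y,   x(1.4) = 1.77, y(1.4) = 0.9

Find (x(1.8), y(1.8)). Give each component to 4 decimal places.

2.5776, 0.3978

Heun on (x,y): k1 = f(t_n, state_n); k2 = f(t_n + h, state_n + h·k1); state_{n+1} = state_n + (h/2)·(k1 + k2).
1.400000: (1.770000, 0.900000)
  k1 = (1.559400, -1.593000)
  predictor → (2.081880, 0.581400)
  k2 = (1.993993, -1.210405)
  → (2.125339, 0.619659)
1.600000: (2.125339, 0.619659)
  k1 = (2.025505, -1.316987)
  predictor → (2.530440, 0.356262)
  k2 = (2.497440, -0.901500)
  → (2.577634, 0.397811)
(x(1.8), y(1.8)) ≈ (2.5776, 0.3978)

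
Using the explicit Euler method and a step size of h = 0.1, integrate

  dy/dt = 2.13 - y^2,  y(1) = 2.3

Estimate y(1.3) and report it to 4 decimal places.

Euler: y_{n+1} = y_n + h·f(t_n, y_n).
t=1.000000, y=2.300000: f=-3.160000 → y ← 2.300000 + 0.1·(-3.160000) = 1.984000
t=1.100000, y=1.984000: f=-1.806256 → y ← 1.984000 + 0.1·(-1.806256) = 1.803374
t=1.200000, y=1.803374: f=-1.122159 → y ← 1.803374 + 0.1·(-1.122159) = 1.691158
y(1.3) ≈ 1.6912

1.6912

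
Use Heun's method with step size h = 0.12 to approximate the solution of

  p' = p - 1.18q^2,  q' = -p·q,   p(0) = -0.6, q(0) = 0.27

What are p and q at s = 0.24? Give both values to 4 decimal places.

-0.7893, 0.3184

Heun on (p,q): k1 = f(s_n, state_n); k2 = f(s_n + h, state_n + h·k1); state_{n+1} = state_n + (h/2)·(k1 + k2).
0.000000: (-0.600000, 0.270000)
  k1 = (-0.686022, 0.162000)
  predictor → (-0.682323, 0.289440)
  k2 = (-0.781178, 0.197491)
  → (-0.688032, 0.291569)
0.120000: (-0.688032, 0.291569)
  k1 = (-0.788347, 0.200609)
  predictor → (-0.782634, 0.315643)
  k2 = (-0.900197, 0.247033)
  → (-0.789345, 0.318428)
(p(0.24), q(0.24)) ≈ (-0.7893, 0.3184)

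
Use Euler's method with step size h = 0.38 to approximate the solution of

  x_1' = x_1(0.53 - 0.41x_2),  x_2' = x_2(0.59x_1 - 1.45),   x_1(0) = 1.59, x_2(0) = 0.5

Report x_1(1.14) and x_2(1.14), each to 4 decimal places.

2.3353, 0.3096

Euler on (x_1,x_2): x_1_{n+1} = x_1_n + h·x_1', x_2_{n+1} = x_2_n + h·x_2'.
0.000000: (1.590000, 0.500000); f=(0.516750, -0.255950) → (1.786365, 0.402739)
0.380000: (1.786365, 0.402739); f=(0.651804, -0.159503) → (2.034050, 0.342128)
0.760000: (2.034050, 0.342128); f=(0.792725, -0.085501) → (2.335286, 0.309638)
(x_1(1.14), x_2(1.14)) ≈ (2.3353, 0.3096)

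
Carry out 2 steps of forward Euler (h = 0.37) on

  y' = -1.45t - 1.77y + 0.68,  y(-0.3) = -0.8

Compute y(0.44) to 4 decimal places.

Euler: y_{n+1} = y_n + h·f(t_n, y_n).
t=-0.300000, y=-0.800000: f=2.531000 → y ← -0.800000 + 0.37·2.531000 = 0.136470
t=0.070000, y=0.136470: f=0.336948 → y ← 0.136470 + 0.37·0.336948 = 0.261141
y(0.44) ≈ 0.2611

0.2611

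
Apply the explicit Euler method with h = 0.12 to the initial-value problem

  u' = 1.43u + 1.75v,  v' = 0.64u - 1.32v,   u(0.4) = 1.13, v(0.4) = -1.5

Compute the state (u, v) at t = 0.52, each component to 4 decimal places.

Euler on (u,v): u_{n+1} = u_n + h·u', v_{n+1} = v_n + h·v'.
0.400000: (1.130000, -1.500000); f=(-1.009100, 2.703200) → (1.008908, -1.175616)
(u(0.52), v(0.52)) ≈ (1.0089, -1.1756)

1.0089, -1.1756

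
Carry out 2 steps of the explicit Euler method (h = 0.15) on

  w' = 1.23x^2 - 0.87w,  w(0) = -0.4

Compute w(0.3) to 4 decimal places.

-0.2983

Euler: w_{n+1} = w_n + h·f(x_n, w_n).
x=0.000000, w=-0.400000: f=0.348000 → w ← -0.400000 + 0.15·0.348000 = -0.347800
x=0.150000, w=-0.347800: f=0.330261 → w ← -0.347800 + 0.15·0.330261 = -0.298261
w(0.3) ≈ -0.2983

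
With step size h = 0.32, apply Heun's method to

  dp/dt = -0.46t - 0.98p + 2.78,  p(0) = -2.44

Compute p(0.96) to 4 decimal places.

Heun: k1 = f(t_n, p_n); k2 = f(t_n + h, p_n + h·k1); p_{n+1} = p_n + (h/2)·(k1 + k2).
t=0.000000, p=-2.440000:
  k1 = f(0.000000, -2.440000) = 5.171200
  k2 = f(0.320000, -0.785216) = 3.402312
  p ← -2.440000 + (0.32/2)·(5.171200 + 3.402312) = -1.068238
t=0.320000, p=-1.068238:
  k1 = f(0.320000, -1.068238) = 3.679673
  k2 = f(0.640000, 0.109257) = 2.378528
  p ← -1.068238 + (0.32/2)·(3.679673 + 2.378528) = -0.098926
t=0.640000, p=-0.098926:
  k1 = f(0.640000, -0.098926) = 2.582547
  k2 = f(0.960000, 0.727489) = 1.625461
  p ← -0.098926 + (0.32/2)·(2.582547 + 1.625461) = 0.574355
p(0.96) ≈ 0.5744

0.5744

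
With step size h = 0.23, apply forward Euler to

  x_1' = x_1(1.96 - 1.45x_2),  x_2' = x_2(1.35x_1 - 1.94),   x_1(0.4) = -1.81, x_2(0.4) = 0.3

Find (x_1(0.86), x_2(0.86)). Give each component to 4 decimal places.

Euler on (x_1,x_2): x_1_{n+1} = x_1_n + h·x_1', x_2_{n+1} = x_2_n + h·x_2'.
0.400000: (-1.810000, 0.300000); f=(-2.760250, -1.315050) → (-2.444858, -0.002462)
0.630000: (-2.444858, -0.002462); f=(-4.800647, 0.012900) → (-3.549006, 0.000505)
(x_1(0.86), x_2(0.86)) ≈ (-3.5490, 0.0005)

-3.5490, 0.0005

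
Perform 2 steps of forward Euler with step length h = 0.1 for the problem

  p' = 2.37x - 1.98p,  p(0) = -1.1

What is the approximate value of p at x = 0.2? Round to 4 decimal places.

-0.6838

Euler: p_{n+1} = p_n + h·f(x_n, p_n).
x=0.000000, p=-1.100000: f=2.178000 → p ← -1.100000 + 0.1·2.178000 = -0.882200
x=0.100000, p=-0.882200: f=1.983756 → p ← -0.882200 + 0.1·1.983756 = -0.683824
p(0.2) ≈ -0.6838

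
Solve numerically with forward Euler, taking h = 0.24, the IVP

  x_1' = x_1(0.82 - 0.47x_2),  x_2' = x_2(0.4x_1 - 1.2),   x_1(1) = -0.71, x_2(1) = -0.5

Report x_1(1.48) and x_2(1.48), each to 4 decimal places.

-1.0972, -0.2017

Euler on (x_1,x_2): x_1_{n+1} = x_1_n + h·x_1', x_2_{n+1} = x_2_n + h·x_2'.
1.000000: (-0.710000, -0.500000); f=(-0.749050, 0.742000) → (-0.889772, -0.321920)
1.240000: (-0.889772, -0.321920); f=(-0.864238, 0.500878) → (-1.097189, -0.201709)
(x_1(1.48), x_2(1.48)) ≈ (-1.0972, -0.2017)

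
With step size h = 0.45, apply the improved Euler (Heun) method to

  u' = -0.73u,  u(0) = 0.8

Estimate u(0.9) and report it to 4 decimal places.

Heun: k1 = f(s_n, u_n); k2 = f(s_n + h, u_n + h·k1); u_{n+1} = u_n + (h/2)·(k1 + k2).
s=0.000000, u=0.800000:
  k1 = f(0.000000, 0.800000) = -0.584000
  k2 = f(0.450000, 0.537200) = -0.392156
  u ← 0.800000 + (0.45/2)·(-0.584000 + (-0.392156)) = 0.580365
s=0.450000, u=0.580365:
  k1 = f(0.450000, 0.580365) = -0.423666
  k2 = f(0.900000, 0.389715) = -0.284492
  u ← 0.580365 + (0.45/2)·(-0.423666 + (-0.284492)) = 0.421029
u(0.9) ≈ 0.4210

0.4210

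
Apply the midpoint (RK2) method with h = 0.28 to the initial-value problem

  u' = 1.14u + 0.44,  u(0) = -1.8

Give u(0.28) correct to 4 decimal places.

-2.3234

Midpoint: k1 = f(x_n, u_n); k2 = f(x_n + h/2, u_n + (h/2)·k1); u_{n+1} = u_n + h·k2.
x=0.000000, u=-1.800000:
  k1 = f(0.000000, -1.800000) = -1.612000
  k2 = f(0.140000, -2.025680) = -1.869275
  u ← -1.800000 + 0.28·(-1.869275) = -2.323397
u(0.28) ≈ -2.3234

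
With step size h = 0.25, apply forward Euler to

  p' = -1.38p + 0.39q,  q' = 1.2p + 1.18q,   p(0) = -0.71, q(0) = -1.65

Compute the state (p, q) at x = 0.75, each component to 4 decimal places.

-0.7336, -4.3755

Euler on (p,q): p_{n+1} = p_n + h·p', q_{n+1} = q_n + h·q'.
0.000000: (-0.710000, -1.650000); f=(0.336300, -2.799000) → (-0.625925, -2.349750)
0.250000: (-0.625925, -2.349750); f=(-0.052626, -3.523815) → (-0.639081, -3.230704)
0.500000: (-0.639081, -3.230704); f=(-0.378042, -4.579128) → (-0.733592, -4.375486)
(p(0.75), q(0.75)) ≈ (-0.7336, -4.3755)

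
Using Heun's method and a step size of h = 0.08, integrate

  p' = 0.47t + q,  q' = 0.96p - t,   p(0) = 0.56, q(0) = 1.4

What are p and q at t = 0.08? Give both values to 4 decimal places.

0.6752, 1.4441

Heun on (p,q): k1 = f(t_n, state_n); k2 = f(t_n + h, state_n + h·k1); state_{n+1} = state_n + (h/2)·(k1 + k2).
0.000000: (0.560000, 1.400000)
  k1 = (1.400000, 0.537600)
  predictor → (0.672000, 1.443008)
  k2 = (1.480608, 0.565120)
  → (0.675224, 1.444109)
(p(0.08), q(0.08)) ≈ (0.6752, 1.4441)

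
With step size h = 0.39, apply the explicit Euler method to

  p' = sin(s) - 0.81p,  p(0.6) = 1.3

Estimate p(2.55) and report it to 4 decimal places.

1.1124

Euler: p_{n+1} = p_n + h·f(s_n, p_n).
s=0.600000, p=1.300000: f=-0.488358 → p ← 1.300000 + 0.39·(-0.488358) = 1.109541
s=0.990000, p=1.109541: f=-0.062702 → p ← 1.109541 + 0.39·(-0.062702) = 1.085087
s=1.380000, p=1.085087: f=0.102933 → p ← 1.085087 + 0.39·0.102933 = 1.125231
s=1.770000, p=1.125231: f=0.068788 → p ← 1.125231 + 0.39·0.068788 = 1.152058
s=2.160000, p=1.152058: f=-0.101783 → p ← 1.152058 + 0.39·(-0.101783) = 1.112362
p(2.55) ≈ 1.1124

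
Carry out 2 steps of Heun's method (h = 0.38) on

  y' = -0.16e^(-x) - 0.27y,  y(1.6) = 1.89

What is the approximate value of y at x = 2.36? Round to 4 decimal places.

Heun: k1 = f(x_n, y_n); k2 = f(x_n + h, y_n + h·k1); y_{n+1} = y_n + (h/2)·(k1 + k2).
x=1.600000, y=1.890000:
  k1 = f(1.600000, 1.890000) = -0.542603
  k2 = f(1.980000, 1.683811) = -0.476720
  y ← 1.890000 + (0.38/2)·(-0.542603 + (-0.476720)) = 1.696329
x=1.980000, y=1.696329:
  k1 = f(1.980000, 1.696329) = -0.480100
  k2 = f(2.360000, 1.513891) = -0.423858
  y ← 1.696329 + (0.38/2)·(-0.480100 + (-0.423858)) = 1.524577
y(2.36) ≈ 1.5246

1.5246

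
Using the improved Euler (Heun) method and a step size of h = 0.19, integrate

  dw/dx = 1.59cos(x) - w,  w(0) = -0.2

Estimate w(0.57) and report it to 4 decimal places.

Heun: k1 = f(x_n, w_n); k2 = f(x_n + h, w_n + h·k1); w_{n+1} = w_n + (h/2)·(k1 + k2).
x=0.000000, w=-0.200000:
  k1 = f(0.000000, -0.200000) = 1.790000
  k2 = f(0.190000, 0.140100) = 1.421287
  w ← -0.200000 + (0.19/2)·(1.790000 + 1.421287) = 0.105072
x=0.190000, w=0.105072:
  k1 = f(0.190000, 0.105072) = 1.456314
  k2 = f(0.380000, 0.381772) = 1.094805
  w ← 0.105072 + (0.19/2)·(1.456314 + 1.094805) = 0.347429
x=0.380000, w=0.347429:
  k1 = f(0.380000, 0.347429) = 1.129148
  k2 = f(0.570000, 0.561967) = 0.776656
  w ← 0.347429 + (0.19/2)·(1.129148 + 0.776656) = 0.528480
w(0.57) ≈ 0.5285

0.5285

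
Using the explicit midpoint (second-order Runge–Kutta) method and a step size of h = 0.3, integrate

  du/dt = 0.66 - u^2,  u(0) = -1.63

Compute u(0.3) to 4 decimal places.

-2.5489

Midpoint: k1 = f(t_n, u_n); k2 = f(t_n + h/2, u_n + (h/2)·k1); u_{n+1} = u_n + h·k2.
t=0.000000, u=-1.630000:
  k1 = f(0.000000, -1.630000) = -1.996900
  k2 = f(0.150000, -1.929535) = -3.063105
  u ← -1.630000 + 0.3·(-3.063105) = -2.548932
u(0.3) ≈ -2.5489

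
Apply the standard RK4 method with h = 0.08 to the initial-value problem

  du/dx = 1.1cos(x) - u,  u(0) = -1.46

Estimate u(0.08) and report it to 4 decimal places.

-1.2633

RK4: k1 = f(x_n, u_n); k2 = f(x_n + h/2, u_n + (h/2)·k1); k3 = f(x_n + h/2, u_n + (h/2)·k2); k4 = f(x_n + h, u_n + h·k3); u_{n+1} = u_n + (h/6)·(k1 + 2k2 + 2k3 + k4).
x=0.000000, u=-1.460000:
  k1 = f(0.000000, -1.460000) = 2.560000
  k2 = f(0.040000, -1.357600) = 2.456720
  k3 = f(0.040000, -1.361731) = 2.460851
  k4 = f(0.080000, -1.263132) = 2.359614
  u ← -1.460000 + (0.08/6)·(k1 + 2k2 + 2k3 + k4) = -1.263270
u(0.08) ≈ -1.2633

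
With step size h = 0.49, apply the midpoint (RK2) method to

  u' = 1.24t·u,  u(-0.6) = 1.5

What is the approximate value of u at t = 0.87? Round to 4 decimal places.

1.8982

Midpoint: k1 = f(t_n, u_n); k2 = f(t_n + h/2, u_n + (h/2)·k1); u_{n+1} = u_n + h·k2.
t=-0.600000, u=1.500000:
  k1 = f(-0.600000, 1.500000) = -1.116000
  k2 = f(-0.355000, 1.226580) = -0.539941
  u ← 1.500000 + 0.49·(-0.539941) = 1.235429
t=-0.110000, u=1.235429:
  k1 = f(-0.110000, 1.235429) = -0.168513
  k2 = f(0.135000, 1.194144) = 0.199900
  u ← 1.235429 + 0.49·0.199900 = 1.333380
t=0.380000, u=1.333380:
  k1 = f(0.380000, 1.333380) = 0.628289
  k2 = f(0.625000, 1.487311) = 1.152666
  u ← 1.333380 + 0.49·1.152666 = 1.898186
u(0.87) ≈ 1.8982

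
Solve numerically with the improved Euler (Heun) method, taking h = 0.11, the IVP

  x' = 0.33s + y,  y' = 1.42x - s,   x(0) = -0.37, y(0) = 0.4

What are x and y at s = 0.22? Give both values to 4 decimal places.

-0.2873, 0.2736

Heun on (x,y): k1 = f(s_n, state_n); k2 = f(s_n + h, state_n + h·k1); state_{n+1} = state_n + (h/2)·(k1 + k2).
0.000000: (-0.370000, 0.400000)
  k1 = (0.400000, -0.525400)
  predictor → (-0.326000, 0.342206)
  k2 = (0.378506, -0.572920)
  → (-0.327182, 0.339592)
0.110000: (-0.327182, 0.339592)
  k1 = (0.375892, -0.574599)
  predictor → (-0.285834, 0.276387)
  k2 = (0.348987, -0.625884)
  → (-0.287314, 0.273566)
(x(0.22), y(0.22)) ≈ (-0.2873, 0.2736)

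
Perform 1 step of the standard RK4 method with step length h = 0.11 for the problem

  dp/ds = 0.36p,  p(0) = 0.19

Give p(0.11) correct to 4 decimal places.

RK4: k1 = f(s_n, p_n); k2 = f(s_n + h/2, p_n + (h/2)·k1); k3 = f(s_n + h/2, p_n + (h/2)·k2); k4 = f(s_n + h, p_n + h·k3); p_{n+1} = p_n + (h/6)·(k1 + 2k2 + 2k3 + k4).
s=0.000000, p=0.190000:
  k1 = f(0.000000, 0.190000) = 0.068400
  k2 = f(0.055000, 0.193762) = 0.069754
  k3 = f(0.055000, 0.193836) = 0.069781
  k4 = f(0.110000, 0.197676) = 0.071163
  p ← 0.190000 + (0.11/6)·(k1 + 2k2 + 2k3 + k4) = 0.197675
p(0.11) ≈ 0.1977

0.1977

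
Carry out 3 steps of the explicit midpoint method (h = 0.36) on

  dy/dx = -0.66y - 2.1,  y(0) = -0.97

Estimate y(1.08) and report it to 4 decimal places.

-2.0887

Midpoint: k1 = f(x_n, y_n); k2 = f(x_n + h/2, y_n + (h/2)·k1); y_{n+1} = y_n + h·k2.
x=0.000000, y=-0.970000:
  k1 = f(0.000000, -0.970000) = -1.459800
  k2 = f(0.180000, -1.232764) = -1.286376
  y ← -0.970000 + 0.36·(-1.286376) = -1.433095
x=0.360000, y=-1.433095:
  k1 = f(0.360000, -1.433095) = -1.154157
  k2 = f(0.540000, -1.640844) = -1.017043
  y ← -1.433095 + 0.36·(-1.017043) = -1.799231
x=0.720000, y=-1.799231:
  k1 = f(0.720000, -1.799231) = -0.912508
  k2 = f(0.900000, -1.963482) = -0.804102
  y ← -1.799231 + 0.36·(-0.804102) = -2.088707
y(1.08) ≈ -2.0887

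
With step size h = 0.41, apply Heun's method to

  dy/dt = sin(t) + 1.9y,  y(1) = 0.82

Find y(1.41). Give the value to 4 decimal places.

2.2168

Heun: k1 = f(t_n, y_n); k2 = f(t_n + h, y_n + h·k1); y_{n+1} = y_n + (h/2)·(k1 + k2).
t=1.000000, y=0.820000:
  k1 = f(1.000000, 0.820000) = 2.399471
  k2 = f(1.410000, 1.803783) = 4.414288
  y ← 0.820000 + (0.41/2)·(2.399471 + 4.414288) = 2.216821
y(1.41) ≈ 2.2168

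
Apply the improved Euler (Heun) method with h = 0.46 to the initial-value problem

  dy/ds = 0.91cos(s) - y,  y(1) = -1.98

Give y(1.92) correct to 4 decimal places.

Heun: k1 = f(s_n, y_n); k2 = f(s_n + h, y_n + h·k1); y_{n+1} = y_n + (h/2)·(k1 + k2).
s=1.000000, y=-1.980000:
  k1 = f(1.000000, -1.980000) = 2.471675
  k2 = f(1.460000, -0.843029) = 0.943648
  y ← -1.980000 + (0.46/2)·(2.471675 + 0.943648) = -1.194476
s=1.460000, y=-1.194476:
  k1 = f(1.460000, -1.194476) = 1.295094
  k2 = f(1.920000, -0.598732) = 0.287376
  y ← -1.194476 + (0.46/2)·(1.295094 + 0.287376) = -0.830508
y(1.92) ≈ -0.8305

-0.8305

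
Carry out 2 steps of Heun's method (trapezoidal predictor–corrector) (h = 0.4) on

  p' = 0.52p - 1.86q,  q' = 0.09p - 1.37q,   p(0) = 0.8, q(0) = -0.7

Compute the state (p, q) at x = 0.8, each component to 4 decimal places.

Heun on (p,q): k1 = f(x_n, state_n); k2 = f(x_n + h, state_n + h·k1); state_{n+1} = state_n + (h/2)·(k1 + k2).
0.000000: (0.800000, -0.700000)
  k1 = (1.718000, 1.031000)
  predictor → (1.487200, -0.287600)
  k2 = (1.308280, 0.527860)
  → (1.405256, -0.388228)
0.400000: (1.405256, -0.388228)
  k1 = (1.452837, 0.658345)
  predictor → (1.986391, -0.124890)
  k2 = (1.265218, 0.349874)
  → (1.948867, -0.186584)
(p(0.8), q(0.8)) ≈ (1.9489, -0.1866)

1.9489, -0.1866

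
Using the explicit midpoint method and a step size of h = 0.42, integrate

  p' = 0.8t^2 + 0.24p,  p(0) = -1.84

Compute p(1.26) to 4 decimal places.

-1.9372

Midpoint: k1 = f(t_n, p_n); k2 = f(t_n + h/2, p_n + (h/2)·k1); p_{n+1} = p_n + h·k2.
t=0.000000, p=-1.840000:
  k1 = f(0.000000, -1.840000) = -0.441600
  k2 = f(0.210000, -1.932736) = -0.428577
  p ← -1.840000 + 0.42·(-0.428577) = -2.020002
t=0.420000, p=-2.020002:
  k1 = f(0.420000, -2.020002) = -0.343681
  k2 = f(0.630000, -2.092175) = -0.184602
  p ← -2.020002 + 0.42·(-0.184602) = -2.097535
t=0.840000, p=-2.097535:
  k1 = f(0.840000, -2.097535) = 0.061072
  k2 = f(1.050000, -2.084710) = 0.381670
  p ← -2.097535 + 0.42·0.381670 = -1.937234
p(1.26) ≈ -1.9372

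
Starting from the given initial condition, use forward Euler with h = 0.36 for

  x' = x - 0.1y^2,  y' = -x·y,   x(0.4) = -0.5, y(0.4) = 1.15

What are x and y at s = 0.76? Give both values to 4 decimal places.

Euler on (x,y): x_{n+1} = x_n + h·x', y_{n+1} = y_n + h·y'.
0.400000: (-0.500000, 1.150000); f=(-0.632250, 0.575000) → (-0.727610, 1.357000)
(x(0.76), y(0.76)) ≈ (-0.7276, 1.3570)

-0.7276, 1.3570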